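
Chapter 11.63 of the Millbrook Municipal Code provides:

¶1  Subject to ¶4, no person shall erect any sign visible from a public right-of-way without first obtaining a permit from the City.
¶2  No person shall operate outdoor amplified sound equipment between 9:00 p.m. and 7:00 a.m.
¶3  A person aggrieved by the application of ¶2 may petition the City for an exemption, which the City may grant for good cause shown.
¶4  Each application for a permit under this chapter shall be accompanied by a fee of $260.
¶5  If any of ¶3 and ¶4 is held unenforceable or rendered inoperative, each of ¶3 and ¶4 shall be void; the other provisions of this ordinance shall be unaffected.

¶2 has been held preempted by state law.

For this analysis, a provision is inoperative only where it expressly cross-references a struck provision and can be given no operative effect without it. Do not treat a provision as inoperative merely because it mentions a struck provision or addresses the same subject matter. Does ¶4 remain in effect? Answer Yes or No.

No

¶2 is struck. ¶3 has no operative effect of its own apart from ¶2 and is therefore inoperative. ¶1 mentions ¶4 but its own obligation stands independently of ¶4, so ¶1 is not affected. ¶5 declares ¶3 and ¶4 mutually dependent; since one of them has fallen, all of them are of no effect. That brings down ¶4 as well. The remainder continues in force under ¶5. The provisions still in force are ¶1 and ¶5. ¶4 is among the inoperative provisions, so the answer is no.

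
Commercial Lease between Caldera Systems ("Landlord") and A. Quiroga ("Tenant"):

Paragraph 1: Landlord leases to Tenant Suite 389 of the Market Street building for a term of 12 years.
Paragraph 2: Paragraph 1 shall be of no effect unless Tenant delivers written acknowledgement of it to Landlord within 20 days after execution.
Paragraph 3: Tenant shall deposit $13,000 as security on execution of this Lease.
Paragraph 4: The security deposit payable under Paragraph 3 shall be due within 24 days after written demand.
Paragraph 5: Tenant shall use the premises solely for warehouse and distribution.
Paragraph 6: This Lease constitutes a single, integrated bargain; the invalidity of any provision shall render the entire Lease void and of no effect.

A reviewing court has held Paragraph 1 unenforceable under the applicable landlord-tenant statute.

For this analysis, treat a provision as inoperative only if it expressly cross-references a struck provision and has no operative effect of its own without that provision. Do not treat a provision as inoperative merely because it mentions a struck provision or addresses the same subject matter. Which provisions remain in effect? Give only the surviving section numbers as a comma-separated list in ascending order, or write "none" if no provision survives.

none

Paragraph 1 is struck. Paragraph 2 merely fixes the acknowledgement condition for Paragraph 1; with Paragraph 1 gone it has nothing to operate on and falls away. Paragraph 6 provides that the Lease is not severable, so the invalidity of any one provision voids the entire Lease. No provision of the Lease survives.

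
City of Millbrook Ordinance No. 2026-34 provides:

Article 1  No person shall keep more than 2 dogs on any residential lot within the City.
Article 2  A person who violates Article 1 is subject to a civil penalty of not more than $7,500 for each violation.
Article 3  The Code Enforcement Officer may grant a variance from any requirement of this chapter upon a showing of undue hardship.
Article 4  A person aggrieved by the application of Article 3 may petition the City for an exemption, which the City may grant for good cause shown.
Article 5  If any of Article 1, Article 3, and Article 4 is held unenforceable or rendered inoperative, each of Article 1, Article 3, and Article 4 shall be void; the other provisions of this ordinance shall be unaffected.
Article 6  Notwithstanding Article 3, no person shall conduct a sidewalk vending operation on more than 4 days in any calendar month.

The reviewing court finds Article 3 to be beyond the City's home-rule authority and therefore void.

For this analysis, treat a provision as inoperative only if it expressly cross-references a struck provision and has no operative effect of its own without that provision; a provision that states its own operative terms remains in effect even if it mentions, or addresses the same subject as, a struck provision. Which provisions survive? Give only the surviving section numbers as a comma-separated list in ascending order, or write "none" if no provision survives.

5, 6

Article 3 is struck. Article 4 has no operative effect of its own apart from Article 3 and is therefore inoperative. Although Article 6 refers to Article 3, its operative terms do not depend on Article 3, so it remains in effect. Article 5 declares Article 1, Article 3, and Article 4 mutually dependent; since one of them has fallen, all of them are of no effect. That brings down Article 1 as well. Article 2 in turn depends solely on a provision now struck and likewise falls. The remainder continues in force under Article 5. Article 5 and Article 6 remain in effect.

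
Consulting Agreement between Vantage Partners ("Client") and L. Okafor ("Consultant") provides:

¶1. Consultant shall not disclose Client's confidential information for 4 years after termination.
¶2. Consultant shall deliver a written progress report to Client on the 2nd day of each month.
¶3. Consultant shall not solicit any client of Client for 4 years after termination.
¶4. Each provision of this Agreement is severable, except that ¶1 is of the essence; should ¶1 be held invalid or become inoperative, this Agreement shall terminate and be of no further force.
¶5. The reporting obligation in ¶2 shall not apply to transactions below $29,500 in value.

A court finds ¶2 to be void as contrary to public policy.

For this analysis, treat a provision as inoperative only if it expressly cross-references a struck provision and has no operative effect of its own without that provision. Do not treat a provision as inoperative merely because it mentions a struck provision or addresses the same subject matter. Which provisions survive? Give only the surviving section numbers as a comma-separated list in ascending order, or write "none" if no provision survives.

¶2 is struck. The whole of ¶5 is the carve-out from the reporting obligation, defined by reference to ¶2, so ¶5 cannot stand once ¶2 is removed. ¶4 makes ¶1 an essential term, but ¶1 is unaffected, so the severability proviso in ¶4 preserves the remaining provisions. That leaves ¶1, ¶3, and ¶4 in effect.

1, 3, 4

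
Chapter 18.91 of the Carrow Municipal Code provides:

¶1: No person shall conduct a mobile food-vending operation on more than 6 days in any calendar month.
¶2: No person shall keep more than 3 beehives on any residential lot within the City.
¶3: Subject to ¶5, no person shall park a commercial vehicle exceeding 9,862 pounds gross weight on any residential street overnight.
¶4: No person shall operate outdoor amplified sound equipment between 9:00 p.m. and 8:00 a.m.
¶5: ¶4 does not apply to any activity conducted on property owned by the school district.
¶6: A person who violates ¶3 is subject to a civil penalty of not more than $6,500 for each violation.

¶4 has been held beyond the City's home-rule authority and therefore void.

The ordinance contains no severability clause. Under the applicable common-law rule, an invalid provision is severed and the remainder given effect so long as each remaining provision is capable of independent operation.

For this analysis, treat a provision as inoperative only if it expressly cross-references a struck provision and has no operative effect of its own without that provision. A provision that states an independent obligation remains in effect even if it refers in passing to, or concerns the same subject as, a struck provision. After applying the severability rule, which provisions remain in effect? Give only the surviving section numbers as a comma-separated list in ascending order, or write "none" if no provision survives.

¶4 is struck. ¶5 has no operative effect of its own apart from ¶4 and is therefore inoperative. ¶3 mentions ¶5 but its own obligation stands independently of ¶5, so ¶3 is not affected. With no severability clause, the stated default rule severs what cannot stand and enforces each remaining provision that can operate on its own. ¶1, ¶2, ¶3, and ¶6 remain in effect.

1, 2, 3, 6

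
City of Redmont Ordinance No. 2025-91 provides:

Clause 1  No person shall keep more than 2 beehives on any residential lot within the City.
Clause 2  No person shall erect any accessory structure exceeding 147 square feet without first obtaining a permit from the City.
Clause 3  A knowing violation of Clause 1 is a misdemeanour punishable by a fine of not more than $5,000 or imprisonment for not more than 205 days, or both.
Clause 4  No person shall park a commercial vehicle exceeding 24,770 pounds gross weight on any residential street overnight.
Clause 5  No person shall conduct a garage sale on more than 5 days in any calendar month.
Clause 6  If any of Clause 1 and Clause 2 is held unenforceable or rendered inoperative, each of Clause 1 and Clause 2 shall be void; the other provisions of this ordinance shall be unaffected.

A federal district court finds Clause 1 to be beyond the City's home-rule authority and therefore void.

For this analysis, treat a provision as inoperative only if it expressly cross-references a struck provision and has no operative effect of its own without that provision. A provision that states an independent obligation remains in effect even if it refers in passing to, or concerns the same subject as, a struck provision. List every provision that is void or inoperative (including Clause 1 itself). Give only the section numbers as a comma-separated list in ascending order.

Clause 1 is struck. The only function of Clause 3 is the criminal penalty for violating Clause 1, so it cannot stand once Clause 1 is removed. Clause 6 declares Clause 1 and Clause 2 mutually dependent; since one of them has fallen, all of them are of no effect. That brings down Clause 2 as well. The remainder continues in force under Clause 6. That leaves Clause 4, Clause 5, and Clause 6 in effect.

1, 2, 3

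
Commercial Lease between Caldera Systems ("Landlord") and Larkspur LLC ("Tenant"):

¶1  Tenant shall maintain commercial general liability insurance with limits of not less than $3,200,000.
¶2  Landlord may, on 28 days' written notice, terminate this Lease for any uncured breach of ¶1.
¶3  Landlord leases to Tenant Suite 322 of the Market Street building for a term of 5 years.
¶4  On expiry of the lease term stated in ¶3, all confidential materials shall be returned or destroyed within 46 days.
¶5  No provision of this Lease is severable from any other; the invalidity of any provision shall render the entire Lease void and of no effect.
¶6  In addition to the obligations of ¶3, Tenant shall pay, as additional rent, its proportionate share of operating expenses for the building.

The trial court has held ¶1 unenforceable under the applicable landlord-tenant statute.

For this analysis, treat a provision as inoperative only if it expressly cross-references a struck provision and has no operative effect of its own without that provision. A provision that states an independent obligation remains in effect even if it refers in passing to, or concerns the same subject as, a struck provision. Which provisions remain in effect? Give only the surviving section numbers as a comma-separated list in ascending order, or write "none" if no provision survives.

¶1 is struck. ¶2 operates only by reference to ¶1, so it falls with ¶1. ¶5 provides that the Lease is not severable, so the invalidity of any one provision voids the entire Lease. No provision of the Lease survives.

none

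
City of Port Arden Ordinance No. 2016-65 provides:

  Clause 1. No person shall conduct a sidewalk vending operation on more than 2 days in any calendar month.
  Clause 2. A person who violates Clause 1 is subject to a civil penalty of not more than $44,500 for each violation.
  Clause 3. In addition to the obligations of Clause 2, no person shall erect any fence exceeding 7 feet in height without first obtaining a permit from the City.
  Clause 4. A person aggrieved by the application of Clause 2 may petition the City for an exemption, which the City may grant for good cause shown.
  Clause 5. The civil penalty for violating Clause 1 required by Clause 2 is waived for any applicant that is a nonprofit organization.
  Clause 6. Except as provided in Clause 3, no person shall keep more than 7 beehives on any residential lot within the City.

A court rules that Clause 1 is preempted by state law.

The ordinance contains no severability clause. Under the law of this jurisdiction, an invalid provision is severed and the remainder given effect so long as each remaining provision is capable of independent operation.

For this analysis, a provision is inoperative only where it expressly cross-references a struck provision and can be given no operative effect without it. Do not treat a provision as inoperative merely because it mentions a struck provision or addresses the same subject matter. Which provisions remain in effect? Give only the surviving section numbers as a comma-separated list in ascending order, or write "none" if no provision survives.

3, 6

Clause 1 is struck. Clause 2 operates only by reference to Clause 1, so it falls with Clause 1. Clause 4 operates only by reference to Clause 2, so it falls with Clause 2. The whole of Clause 5 is the nonprofit waiver of the civil penalty for violating Clause 1, defined by reference to Clause 2, so Clause 5 cannot stand once Clause 2 is removed. Although Clause 3 refers to Clause 2, its operative terms do not depend on Clause 2, so it remains in effect. Under the stated default rule, only provisions that cannot operate independently fall away; the rest are enforced. Clause 3 and Clause 6 remain in effect.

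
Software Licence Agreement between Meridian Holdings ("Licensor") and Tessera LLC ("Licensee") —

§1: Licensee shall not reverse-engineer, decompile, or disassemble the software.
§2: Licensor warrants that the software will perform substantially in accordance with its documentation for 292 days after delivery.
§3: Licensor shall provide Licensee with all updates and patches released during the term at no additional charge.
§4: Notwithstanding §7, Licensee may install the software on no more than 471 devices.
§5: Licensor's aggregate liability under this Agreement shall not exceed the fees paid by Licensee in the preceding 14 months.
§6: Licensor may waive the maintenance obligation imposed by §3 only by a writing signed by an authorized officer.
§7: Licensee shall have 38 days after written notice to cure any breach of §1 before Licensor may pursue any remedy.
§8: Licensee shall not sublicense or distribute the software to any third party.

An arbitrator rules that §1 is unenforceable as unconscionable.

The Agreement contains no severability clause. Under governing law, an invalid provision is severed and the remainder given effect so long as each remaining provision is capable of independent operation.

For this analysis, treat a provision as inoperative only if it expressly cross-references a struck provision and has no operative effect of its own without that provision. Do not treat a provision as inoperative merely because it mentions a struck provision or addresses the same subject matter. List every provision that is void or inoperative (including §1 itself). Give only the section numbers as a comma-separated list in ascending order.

§1 is struck. §7 operates only by reference to §1, so it falls with §1. Although §4 refers to §7, its operative terms do not depend on §7, so it remains in effect. With no severability clause, the stated default rule severs what cannot stand and enforces each remaining provision that can operate on its own. §2, §3, §4, §5, §6, and §8 remain in effect.

1, 7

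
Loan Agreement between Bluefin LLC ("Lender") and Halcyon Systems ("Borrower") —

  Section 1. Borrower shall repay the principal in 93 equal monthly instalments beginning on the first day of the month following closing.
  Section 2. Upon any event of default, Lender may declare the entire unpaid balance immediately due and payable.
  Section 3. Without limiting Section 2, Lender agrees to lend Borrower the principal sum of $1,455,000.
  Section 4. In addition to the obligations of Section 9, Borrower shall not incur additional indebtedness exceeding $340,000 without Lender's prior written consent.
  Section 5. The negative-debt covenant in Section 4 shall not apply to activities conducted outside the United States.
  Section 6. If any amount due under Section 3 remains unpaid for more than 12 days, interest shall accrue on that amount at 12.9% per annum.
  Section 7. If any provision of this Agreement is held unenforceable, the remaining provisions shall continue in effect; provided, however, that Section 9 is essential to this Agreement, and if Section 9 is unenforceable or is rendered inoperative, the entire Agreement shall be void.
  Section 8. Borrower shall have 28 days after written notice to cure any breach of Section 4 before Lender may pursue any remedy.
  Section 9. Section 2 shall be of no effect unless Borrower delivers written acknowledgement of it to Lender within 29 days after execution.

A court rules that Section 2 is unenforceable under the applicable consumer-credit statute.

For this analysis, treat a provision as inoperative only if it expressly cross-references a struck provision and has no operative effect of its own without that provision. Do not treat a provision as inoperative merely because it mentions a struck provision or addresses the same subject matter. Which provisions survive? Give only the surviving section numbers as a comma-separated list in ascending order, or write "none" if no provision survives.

Section 2 is struck. The only function of Section 9 is the acknowledgement condition for Section 2, so it cannot stand once Section 2 is removed. Section 7 makes Section 9 an essential term, and Section 9 has been rendered inoperative by the cascade; under Section 7, the entire Agreement is therefore void. No provision of the Agreement survives.

none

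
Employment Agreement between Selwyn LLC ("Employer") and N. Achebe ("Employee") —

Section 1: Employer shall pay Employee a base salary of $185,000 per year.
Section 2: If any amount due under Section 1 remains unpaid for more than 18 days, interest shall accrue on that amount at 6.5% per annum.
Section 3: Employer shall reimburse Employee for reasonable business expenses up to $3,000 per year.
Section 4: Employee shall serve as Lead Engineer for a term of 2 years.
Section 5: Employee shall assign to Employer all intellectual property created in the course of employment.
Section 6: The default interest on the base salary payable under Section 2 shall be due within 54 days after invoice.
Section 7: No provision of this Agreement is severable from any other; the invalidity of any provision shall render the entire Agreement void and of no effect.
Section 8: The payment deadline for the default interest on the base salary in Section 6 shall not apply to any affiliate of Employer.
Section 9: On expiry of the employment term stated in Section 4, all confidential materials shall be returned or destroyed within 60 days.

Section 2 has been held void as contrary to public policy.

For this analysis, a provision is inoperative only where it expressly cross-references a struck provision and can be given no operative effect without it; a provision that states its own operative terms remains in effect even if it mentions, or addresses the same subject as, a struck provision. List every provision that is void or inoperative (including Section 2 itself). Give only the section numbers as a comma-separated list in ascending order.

Section 2 is struck. Section 6 has no operative effect of its own apart from Section 2 and is therefore inoperative. Section 8 has no operative effect of its own apart from Section 6 and is therefore inoperative. Section 7 provides that the Agreement is not severable, so the invalidity of any one provision voids the entire Agreement. No provision of the Agreement survives.

1, 2, 3, 4, 5, 6, 7, 8, 9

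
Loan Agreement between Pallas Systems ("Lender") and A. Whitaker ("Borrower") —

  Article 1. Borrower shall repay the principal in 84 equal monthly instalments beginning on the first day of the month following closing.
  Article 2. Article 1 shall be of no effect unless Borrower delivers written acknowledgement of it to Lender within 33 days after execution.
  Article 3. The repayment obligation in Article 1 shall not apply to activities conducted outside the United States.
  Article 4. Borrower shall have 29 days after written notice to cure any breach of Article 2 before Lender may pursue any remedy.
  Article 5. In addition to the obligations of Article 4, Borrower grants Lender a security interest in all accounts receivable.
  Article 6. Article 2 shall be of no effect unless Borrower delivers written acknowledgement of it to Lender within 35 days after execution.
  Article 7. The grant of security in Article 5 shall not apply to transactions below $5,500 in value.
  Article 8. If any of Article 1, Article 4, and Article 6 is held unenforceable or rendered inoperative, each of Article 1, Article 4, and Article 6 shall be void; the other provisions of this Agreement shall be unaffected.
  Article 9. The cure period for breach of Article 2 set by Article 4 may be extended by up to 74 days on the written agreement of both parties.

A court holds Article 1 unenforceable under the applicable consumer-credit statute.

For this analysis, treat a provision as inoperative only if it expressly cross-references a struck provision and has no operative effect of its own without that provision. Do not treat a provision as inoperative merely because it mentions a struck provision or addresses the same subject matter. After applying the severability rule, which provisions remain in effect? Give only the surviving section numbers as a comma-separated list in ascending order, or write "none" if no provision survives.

Article 1 is struck. Article 2 operates only by reference to Article 1, so it falls with Article 1. Article 3 operates only by reference to Article 1, so it falls with Article 1. Article 4 has no operative effect of its own apart from Article 2 and is therefore inoperative. Article 6 has no operative effect of its own apart from Article 2 and is therefore inoperative. Article 9 operates only by reference to Article 4, so it falls with Article 4. Although Article 5 refers to Article 4, its operative terms do not depend on Article 4, so it remains in effect. Article 8 declares Article 1, Article 4, and Article 6 mutually dependent; since one of them has fallen, all of them are of no effect. The remainder continues in force under Article 8. The provisions still in force are Article 5, Article 7, and Article 8.

5, 7, 8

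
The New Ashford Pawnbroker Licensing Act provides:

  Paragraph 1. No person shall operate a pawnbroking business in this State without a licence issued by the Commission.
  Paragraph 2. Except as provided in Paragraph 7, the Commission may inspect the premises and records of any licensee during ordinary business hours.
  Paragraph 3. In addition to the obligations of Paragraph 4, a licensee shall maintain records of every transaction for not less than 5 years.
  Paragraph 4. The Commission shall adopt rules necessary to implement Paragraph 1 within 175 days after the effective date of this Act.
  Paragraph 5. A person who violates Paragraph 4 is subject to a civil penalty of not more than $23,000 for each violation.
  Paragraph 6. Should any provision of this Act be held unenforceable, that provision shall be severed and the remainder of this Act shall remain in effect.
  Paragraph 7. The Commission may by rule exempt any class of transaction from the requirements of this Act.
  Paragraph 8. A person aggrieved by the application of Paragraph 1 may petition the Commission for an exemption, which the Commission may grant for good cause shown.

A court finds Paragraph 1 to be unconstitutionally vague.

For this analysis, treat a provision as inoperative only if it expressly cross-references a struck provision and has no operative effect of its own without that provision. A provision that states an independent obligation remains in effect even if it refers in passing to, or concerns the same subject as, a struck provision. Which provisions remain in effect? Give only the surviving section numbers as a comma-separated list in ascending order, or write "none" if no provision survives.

2, 3, 6, 7

Paragraph 1 is struck. Paragraph 4 has no operative effect of its own apart from Paragraph 1 and is therefore inoperative. Paragraph 8 operates only by reference to Paragraph 1, so it falls with Paragraph 1. Paragraph 5 operates only by reference to Paragraph 4, so it falls with Paragraph 4. Paragraph 3 mentions Paragraph 4 but its own obligation stands independently of Paragraph 4, so Paragraph 3 is not affected. Paragraph 6 is a severability clause and preserves every provision that can still be given independent effect. Paragraph 2, Paragraph 3, Paragraph 6, and Paragraph 7 remain in effect.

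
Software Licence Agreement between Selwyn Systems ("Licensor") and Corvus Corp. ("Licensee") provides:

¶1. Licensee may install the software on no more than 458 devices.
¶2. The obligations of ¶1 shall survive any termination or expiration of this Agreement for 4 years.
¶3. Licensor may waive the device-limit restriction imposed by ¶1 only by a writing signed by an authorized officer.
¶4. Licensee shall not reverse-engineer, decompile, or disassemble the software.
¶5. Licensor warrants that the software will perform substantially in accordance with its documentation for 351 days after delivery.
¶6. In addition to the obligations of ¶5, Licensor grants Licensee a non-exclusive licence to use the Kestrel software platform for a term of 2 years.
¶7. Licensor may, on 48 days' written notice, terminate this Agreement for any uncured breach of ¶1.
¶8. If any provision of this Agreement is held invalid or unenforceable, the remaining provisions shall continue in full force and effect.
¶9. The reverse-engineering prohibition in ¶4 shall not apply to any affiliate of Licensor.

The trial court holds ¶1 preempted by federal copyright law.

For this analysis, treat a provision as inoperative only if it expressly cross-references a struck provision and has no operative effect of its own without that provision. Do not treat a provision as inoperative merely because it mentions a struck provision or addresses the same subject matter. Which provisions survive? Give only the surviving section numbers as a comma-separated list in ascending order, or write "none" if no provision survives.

¶1 is struck. ¶2 operates only by reference to ¶1, so it falls with ¶1. ¶3 operates only by reference to ¶1, so it falls with ¶1. ¶7 has no operative effect of its own apart from ¶1 and is therefore inoperative. Under the severability clause in ¶8, the remaining provisions continue in force. That leaves ¶4, ¶5, ¶6, ¶8, and ¶9 in effect.

4, 5, 6, 8, 9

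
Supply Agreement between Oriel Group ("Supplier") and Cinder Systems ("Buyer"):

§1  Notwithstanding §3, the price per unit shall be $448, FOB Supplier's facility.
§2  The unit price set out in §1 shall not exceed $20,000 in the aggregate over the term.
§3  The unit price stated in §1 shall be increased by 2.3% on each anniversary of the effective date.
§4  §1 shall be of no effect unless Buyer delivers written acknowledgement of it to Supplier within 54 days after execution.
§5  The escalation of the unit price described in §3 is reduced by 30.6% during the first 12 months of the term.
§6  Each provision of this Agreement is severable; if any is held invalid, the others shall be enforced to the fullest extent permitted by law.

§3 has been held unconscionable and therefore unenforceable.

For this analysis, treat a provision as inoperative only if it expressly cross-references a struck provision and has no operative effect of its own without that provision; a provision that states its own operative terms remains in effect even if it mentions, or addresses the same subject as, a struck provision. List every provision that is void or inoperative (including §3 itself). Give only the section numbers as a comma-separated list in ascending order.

§3 is struck. §5 does nothing except set the introductory reduction to the escalation of the unit price by reference to §3; with §3 gone it has no independent effect and is inoperative. §1 mentions §3 but its own obligation stands independently of §3, so §1 is not affected. Under the severability clause in §6, the remaining provisions continue in force. The provisions still in force are §1, §2, §4, and §6.

3, 5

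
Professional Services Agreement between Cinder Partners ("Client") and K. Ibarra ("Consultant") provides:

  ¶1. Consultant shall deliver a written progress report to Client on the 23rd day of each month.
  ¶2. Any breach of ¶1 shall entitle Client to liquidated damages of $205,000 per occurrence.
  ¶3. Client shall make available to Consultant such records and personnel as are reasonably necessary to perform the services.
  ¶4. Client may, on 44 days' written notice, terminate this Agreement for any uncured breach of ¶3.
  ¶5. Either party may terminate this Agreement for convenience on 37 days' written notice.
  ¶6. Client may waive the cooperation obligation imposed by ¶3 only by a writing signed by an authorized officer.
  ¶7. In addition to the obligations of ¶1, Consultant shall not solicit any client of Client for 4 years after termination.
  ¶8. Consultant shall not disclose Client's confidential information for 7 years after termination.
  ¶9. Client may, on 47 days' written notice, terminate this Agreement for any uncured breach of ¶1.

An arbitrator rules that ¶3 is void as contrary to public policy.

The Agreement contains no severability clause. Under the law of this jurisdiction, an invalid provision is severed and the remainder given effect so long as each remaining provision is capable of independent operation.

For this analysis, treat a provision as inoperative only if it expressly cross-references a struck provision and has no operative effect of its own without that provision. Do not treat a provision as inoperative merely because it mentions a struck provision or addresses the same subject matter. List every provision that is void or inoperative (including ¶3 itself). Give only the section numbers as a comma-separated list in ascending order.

¶3 is struck. ¶4 has no operative effect of its own apart from ¶3 and is therefore inoperative. ¶6 operates only by reference to ¶3, so it falls with ¶3. Under the stated default rule, only provisions that cannot operate independently fall away; the rest are enforced. That leaves ¶1, ¶2, ¶5, ¶7, ¶8, and ¶9 in effect.

3, 4, 6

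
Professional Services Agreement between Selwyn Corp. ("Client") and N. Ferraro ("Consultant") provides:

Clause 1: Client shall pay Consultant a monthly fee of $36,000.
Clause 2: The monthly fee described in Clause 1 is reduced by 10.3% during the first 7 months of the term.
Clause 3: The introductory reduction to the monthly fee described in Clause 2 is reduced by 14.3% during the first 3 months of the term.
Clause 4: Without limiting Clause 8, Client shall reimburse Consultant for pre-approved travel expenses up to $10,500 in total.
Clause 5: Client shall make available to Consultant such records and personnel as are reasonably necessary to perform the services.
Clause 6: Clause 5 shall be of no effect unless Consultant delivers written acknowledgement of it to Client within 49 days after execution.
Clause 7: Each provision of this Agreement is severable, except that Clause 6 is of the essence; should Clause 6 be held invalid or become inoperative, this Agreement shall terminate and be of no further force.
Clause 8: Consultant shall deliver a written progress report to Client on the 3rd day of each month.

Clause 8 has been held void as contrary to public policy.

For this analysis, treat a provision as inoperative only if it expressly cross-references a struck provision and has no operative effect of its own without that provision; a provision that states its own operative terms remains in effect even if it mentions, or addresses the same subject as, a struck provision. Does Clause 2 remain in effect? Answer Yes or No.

Clause 8 is struck. Clause 4 mentions Clause 8 but its own obligation stands independently of Clause 8, so Clause 4 is not affected. No other provision's operative terms depend on Clause 8. Clause 7 makes Clause 6 an essential term, but Clause 6 is unaffected, so the severability proviso in Clause 7 preserves the remaining provisions. The provisions still in force are Clause 1, Clause 2, Clause 3, Clause 4, Clause 5, Clause 6, and Clause 7. Clause 2 is among the surviving provisions, so the answer is yes.

Yes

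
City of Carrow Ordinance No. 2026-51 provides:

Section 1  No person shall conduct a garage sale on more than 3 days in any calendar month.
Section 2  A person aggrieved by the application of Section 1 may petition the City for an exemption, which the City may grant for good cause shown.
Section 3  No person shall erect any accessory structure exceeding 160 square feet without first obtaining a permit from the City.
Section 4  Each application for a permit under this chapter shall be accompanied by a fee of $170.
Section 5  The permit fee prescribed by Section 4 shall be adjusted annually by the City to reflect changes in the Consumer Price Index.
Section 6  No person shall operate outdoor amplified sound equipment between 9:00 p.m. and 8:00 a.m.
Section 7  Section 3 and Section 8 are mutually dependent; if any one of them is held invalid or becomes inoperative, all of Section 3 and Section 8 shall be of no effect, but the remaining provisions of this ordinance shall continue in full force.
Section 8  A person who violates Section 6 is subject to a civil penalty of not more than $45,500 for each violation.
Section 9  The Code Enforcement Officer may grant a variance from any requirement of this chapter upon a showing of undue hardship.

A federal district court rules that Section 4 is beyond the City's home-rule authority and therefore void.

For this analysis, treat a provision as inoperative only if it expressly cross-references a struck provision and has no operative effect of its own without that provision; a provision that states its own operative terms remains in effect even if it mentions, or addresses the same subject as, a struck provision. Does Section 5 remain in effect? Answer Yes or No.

No

Section 4 is struck. Section 5 does nothing except set the indexation of the permit fee by reference to Section 4; with Section 4 gone it has no independent effect and is inoperative. Section 7 ties Section 3 and Section 8 together, but none of those is affected here; the remaining provisions continue in force under Section 7. The provisions still in force are Section 1, Section 2, Section 3, Section 6, Section 7, Section 8, and Section 9. Section 5 is among the inoperative provisions, so the answer is no.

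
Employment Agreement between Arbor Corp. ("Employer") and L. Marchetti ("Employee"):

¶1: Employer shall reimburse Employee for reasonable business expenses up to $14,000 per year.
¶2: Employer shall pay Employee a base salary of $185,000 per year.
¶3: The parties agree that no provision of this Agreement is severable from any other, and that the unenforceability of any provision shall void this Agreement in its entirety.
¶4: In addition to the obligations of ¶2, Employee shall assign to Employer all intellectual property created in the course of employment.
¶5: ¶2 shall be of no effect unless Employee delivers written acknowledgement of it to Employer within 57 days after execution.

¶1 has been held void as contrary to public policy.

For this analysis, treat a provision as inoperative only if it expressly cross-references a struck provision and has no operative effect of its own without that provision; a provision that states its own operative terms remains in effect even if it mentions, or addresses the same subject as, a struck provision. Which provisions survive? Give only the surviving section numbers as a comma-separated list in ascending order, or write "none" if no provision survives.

¶1 is struck. Nothing else in the Agreement is defined by reference to ¶1. ¶3 provides that the Agreement is not severable, so the invalidity of any one provision voids the entire Agreement. No provision of the Agreement survives.

none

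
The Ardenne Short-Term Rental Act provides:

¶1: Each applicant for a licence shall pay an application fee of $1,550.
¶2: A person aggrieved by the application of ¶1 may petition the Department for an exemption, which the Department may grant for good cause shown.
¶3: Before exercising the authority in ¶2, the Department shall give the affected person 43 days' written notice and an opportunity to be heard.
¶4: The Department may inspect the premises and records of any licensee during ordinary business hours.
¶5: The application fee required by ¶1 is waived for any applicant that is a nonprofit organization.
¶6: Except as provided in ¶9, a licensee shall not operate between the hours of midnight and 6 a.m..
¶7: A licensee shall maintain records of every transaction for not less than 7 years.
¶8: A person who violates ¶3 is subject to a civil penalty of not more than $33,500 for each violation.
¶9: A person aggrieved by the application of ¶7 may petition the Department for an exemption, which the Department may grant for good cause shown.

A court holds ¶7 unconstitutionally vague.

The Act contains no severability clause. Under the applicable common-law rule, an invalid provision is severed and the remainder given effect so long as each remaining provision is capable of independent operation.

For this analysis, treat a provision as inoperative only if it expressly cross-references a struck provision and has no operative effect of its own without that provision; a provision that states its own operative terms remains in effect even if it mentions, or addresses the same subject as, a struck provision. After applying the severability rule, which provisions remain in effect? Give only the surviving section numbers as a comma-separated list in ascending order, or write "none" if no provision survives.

1, 2, 3, 4, 5, 6, 8

¶7 is struck. ¶9 merely fixes the exemption procedure for ¶7; with ¶7 gone it has nothing to operate on and falls away. Although ¶6 refers to ¶9, its operative terms do not depend on ¶9, so it remains in effect. With no severability clause, the stated default rule severs what cannot stand and enforces each remaining provision that can operate on its own. The provisions still in force are ¶1, ¶2, ¶3, ¶4, ¶5, ¶6, and ¶8.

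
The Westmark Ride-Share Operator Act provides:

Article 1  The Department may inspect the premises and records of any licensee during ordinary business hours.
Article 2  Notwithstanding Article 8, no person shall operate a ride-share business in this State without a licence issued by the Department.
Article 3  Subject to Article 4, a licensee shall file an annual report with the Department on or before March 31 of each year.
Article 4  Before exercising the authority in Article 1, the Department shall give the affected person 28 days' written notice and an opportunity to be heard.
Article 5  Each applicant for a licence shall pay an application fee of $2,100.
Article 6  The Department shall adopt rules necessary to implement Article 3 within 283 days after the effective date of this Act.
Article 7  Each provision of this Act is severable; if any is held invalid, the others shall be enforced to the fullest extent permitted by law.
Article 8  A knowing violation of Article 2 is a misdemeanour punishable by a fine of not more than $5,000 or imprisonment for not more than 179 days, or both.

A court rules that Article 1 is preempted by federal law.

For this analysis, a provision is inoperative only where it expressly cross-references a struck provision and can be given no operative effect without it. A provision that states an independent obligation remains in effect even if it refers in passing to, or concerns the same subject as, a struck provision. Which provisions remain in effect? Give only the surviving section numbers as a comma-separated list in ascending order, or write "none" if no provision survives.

2, 3, 5, 6, 7, 8

Article 1 is struck. Article 4 has no operative effect of its own apart from Article 1 and is therefore inoperative. Article 3 mentions Article 4 but its own obligation stands independently of Article 4, so Article 3 is not affected. Article 7 is a severability clause and preserves every provision that can still be given independent effect. Article 2, Article 3, Article 5, Article 6, Article 7, and Article 8 remain in effect.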